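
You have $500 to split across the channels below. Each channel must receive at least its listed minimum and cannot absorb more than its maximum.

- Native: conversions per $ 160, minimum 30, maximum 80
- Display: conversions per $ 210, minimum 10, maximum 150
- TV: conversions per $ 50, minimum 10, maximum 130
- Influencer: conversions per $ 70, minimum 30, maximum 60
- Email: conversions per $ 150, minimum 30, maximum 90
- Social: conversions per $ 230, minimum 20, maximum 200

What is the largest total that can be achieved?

Meeting every minimum uses 30+10+10+30+30+20 = 130 $, leaving 370.
Order the channels by conversions per $: Social 230 > Display 210 > Native 160 > Email 150 > Influencer 70 > TV 50.
Give Social 180 more to hit its cap of 200 → 190 left.
Display: +140 to 150 (cap) → 50 left.
Native takes 50 more to reach its cap of 80 → 0 left.
Total = 160×80 + 210×150 + 50×10 + 70×30 + 150×30 + 230×200 = 97400.

97400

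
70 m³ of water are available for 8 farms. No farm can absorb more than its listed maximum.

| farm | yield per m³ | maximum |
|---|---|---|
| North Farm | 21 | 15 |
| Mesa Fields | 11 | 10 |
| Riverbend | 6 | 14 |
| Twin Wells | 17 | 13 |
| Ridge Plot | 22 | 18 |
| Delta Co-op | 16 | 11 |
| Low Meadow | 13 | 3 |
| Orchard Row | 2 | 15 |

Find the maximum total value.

1257

Highest yield per m³ first: Ridge Plot 22 > North Farm 21 > Twin Wells 17 > Delta Co-op 16 > Low Meadow 13 > Mesa Fields 11 > Riverbend 6 > Orchard Row 2.
Give Ridge Plot 18 to hit its cap of 18 ; 52 left.
North Farm takes 15 to reach its cap of 15 ; 37 left.
Twin Wells takes 13 to reach its cap of 13 ; 24 left.
Give Delta Co-op 11 to hit its cap of 11 ; 13 left.
Low Meadow: +3 to 3 (cap) ; 10 left.
Mesa Fields: +10 to 10 (cap) ; 0 left.
Total = 21×15 + 11×10 + 17×13 + 22×18 + 16×11 + 13×3 = 1257.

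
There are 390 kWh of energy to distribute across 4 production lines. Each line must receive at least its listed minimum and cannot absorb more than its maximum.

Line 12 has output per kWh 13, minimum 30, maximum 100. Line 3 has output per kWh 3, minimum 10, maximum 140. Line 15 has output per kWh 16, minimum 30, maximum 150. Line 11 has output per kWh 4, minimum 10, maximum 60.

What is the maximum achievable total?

4180

Meeting every minimum uses 30+10+30+10 = 80 kWh, leaving 310.
Highest output per kWh first: Line 15 16 > Line 12 13 > Line 11 4 > Line 3 3.
Line 15 takes 120 more to reach its cap of 150 ; 190 left.
Give Line 12 70 more to hit its cap of 100 ; 120 left.
Line 11: +50 to 60 (cap) ; 70 left.
Line 3 has room for 130 more but only 70 remain, so it gets 80.
Total = 13×100 + 3×80 + 16×150 + 4×60 = 4180.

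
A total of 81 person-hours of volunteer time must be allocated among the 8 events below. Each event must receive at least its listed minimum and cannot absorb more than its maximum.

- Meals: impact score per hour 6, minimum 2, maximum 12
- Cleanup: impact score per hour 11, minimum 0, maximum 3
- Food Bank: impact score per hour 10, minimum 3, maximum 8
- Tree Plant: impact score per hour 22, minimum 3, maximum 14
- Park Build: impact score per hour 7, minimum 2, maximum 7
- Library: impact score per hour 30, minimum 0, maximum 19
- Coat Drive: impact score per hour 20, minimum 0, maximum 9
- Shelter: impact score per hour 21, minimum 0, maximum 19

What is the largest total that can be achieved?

Meeting every minimum uses 2+0+3+3+2+0+0+0 = 10 person-hours, leaving 71.
Order the events by impact score per hour: Library 30 > Tree Plant 22 > Shelter 21 > Coat Drive 20 > Cleanup 11 > Food Bank 10 > Park Build 7 > Meals 6.
Give Library 19 more to hit its cap of 19 → 52 left.
Tree Plant: +11 to 14 (cap) → 41 left.
Shelter: +19 to 19 (cap) → 22 left.
Coat Drive takes 9 more to reach its cap of 9 → 13 left.
Give Cleanup 3 more to hit its cap of 3 → 10 left.
Give Food Bank 5 more to hit its cap of 8 → 5 left.
Park Build takes 5 more to reach its cap of 7 → 0 left.
Total = 6×2 + 11×3 + 10×8 + 22×14 + 7×7 + 30×19 + 20×9 + 21×19 = 1631.

1631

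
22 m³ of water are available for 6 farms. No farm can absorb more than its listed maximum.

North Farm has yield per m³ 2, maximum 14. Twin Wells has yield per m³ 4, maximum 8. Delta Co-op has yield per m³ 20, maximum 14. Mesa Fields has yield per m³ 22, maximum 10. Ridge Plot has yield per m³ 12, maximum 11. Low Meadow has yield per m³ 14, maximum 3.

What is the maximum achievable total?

Order the farms by yield per m³: Mesa Fields 22 > Delta Co-op 20 > Low Meadow 14 > Ridge Plot 12 > Twin Wells 4 > North Farm 2.
Mesa Fields: +10 to 10 (cap) ; 12 left.
Delta Co-op has room for 14 but only 12 remain, so it gets 12.
Total = 20×12 + 22×10 = 460.

460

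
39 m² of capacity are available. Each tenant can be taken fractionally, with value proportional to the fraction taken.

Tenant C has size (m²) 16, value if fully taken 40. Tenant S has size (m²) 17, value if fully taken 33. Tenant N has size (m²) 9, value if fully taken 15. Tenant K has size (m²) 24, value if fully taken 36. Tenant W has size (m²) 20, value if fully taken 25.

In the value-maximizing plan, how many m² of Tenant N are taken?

Best value per unit of size first: Tenant C 40/16≈2.5, Tenant S 33/17≈1.94, Tenant N 15/9≈1.67, Tenant K 36/24≈1.5, Tenant W 25/20≈1.25.
Take all of Tenant C (16 m², value 40) — 23 m² left.
All 17 m² of Tenant S fit (value 33) — 6 remain.
Only 6 m² remain; take 6/9 of Tenant N for value 15×6/9 = 10.

6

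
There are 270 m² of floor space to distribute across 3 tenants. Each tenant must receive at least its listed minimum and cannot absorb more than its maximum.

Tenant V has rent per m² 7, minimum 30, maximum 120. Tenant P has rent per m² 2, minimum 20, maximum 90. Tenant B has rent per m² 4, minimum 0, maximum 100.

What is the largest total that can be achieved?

1340

Meeting every minimum uses 30+20+0 = 50 m², leaving 220.
Rank by rent per m²: Tenant V 7 > Tenant B 4 > Tenant P 2.
Tenant V takes 90 more to reach its cap of 120 ; 130 left.
Tenant B: +100 to 100 (cap) ; 30 left.
Only 30 left; Tenant P takes them to reach 50.
Total = 7×120 + 2×50 + 4×100 = 1340.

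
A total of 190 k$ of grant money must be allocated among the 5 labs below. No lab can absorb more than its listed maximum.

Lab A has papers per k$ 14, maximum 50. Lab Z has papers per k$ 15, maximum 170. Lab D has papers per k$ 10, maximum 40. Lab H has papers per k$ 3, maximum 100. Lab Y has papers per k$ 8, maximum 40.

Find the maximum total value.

Order the labs by papers per k$: Lab Z 15 > Lab A 14 > Lab D 10 > Lab Y 8 > Lab H 3.
Give Lab Z 170 to hit its cap of 170 → 20 left.
Lab A: +20 (room for 50) → 20. Pool exhausted.
Total = 14×20 + 15×170 = 2830.

2830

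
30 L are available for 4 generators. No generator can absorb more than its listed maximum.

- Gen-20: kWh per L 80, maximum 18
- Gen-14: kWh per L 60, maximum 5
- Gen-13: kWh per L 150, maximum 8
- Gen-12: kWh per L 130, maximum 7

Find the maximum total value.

3310

Rank by kWh per L: Gen-13 150 > Gen-12 130 > Gen-20 80 > Gen-14 60.
Gen-13: +8 to 8 (cap) — 22 left.
Give Gen-12 7 to hit its cap of 7 — 15 left.
Gen-20: +15 (room for 18) → 15. Pool exhausted.
Total = 80×15 + 150×8 + 130×7 = 3310.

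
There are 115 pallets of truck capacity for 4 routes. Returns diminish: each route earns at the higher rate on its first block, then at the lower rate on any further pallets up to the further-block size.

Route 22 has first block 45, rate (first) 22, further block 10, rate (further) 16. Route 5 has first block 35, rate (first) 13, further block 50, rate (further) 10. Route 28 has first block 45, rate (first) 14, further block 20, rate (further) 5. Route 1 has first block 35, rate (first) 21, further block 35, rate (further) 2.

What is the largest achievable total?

Treat each block as its own option and order by rate: Route 22/first 22 > Route 1/first 21 > Route 22/second 16 > Route 28/first 14 > Route 5/first 13 > Route 5/second 10 > Route 28/second 5 > Route 1/second 2.
Fill Route 22 first block (45 at 22) — 70 left.
Fill Route 1 first block (35 at 21) — 35 left.
Route 22 second at 16: fill all 10 — 25 left.
Route 28 first at 14: only 25 left, fill 25.
Total = 22×45 + 21×35 + 16×10 + 14×25 = 2235.

2235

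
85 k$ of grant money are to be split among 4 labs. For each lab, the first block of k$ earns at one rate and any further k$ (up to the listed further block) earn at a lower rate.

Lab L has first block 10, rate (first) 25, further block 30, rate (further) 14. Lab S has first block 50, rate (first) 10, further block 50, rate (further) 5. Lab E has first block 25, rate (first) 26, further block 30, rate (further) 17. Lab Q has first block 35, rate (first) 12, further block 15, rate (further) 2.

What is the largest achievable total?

Order all 8 blocks by rate: Lab E/T1 26 > Lab L/T1 25 > Lab E/T2 17 > Lab L/T2 14 > Lab Q/T1 12 > Lab S/T1 10 > Lab S/T2 5 > Lab Q/T2 2.
Fill Lab E T1 block (25 at 26) ; 60 left.
Lab L/T1 (25): +10 ; 50 left.
Lab E/T2 (17): +30 ; 20 left.
20 remain; put them into Lab L T2 at 14.
Total = 26×25 + 25×10 + 17×30 + 14×20 = 1690.

1690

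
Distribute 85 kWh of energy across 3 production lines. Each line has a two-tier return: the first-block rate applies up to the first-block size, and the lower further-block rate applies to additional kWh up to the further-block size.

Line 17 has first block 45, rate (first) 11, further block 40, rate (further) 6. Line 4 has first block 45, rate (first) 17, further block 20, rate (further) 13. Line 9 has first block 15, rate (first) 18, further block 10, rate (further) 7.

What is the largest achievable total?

Order all 6 blocks by rate: Line 9/tier1 18 > Line 4/tier1 17 > Line 4/tier2 13 > Line 17/tier1 11 > Line 9/tier2 7 > Line 17/tier2 6.
Line 9/tier1 (18): +15 → 70 left.
Line 4 tier1 at 17: fill all 45 → 25 left.
Line 4/tier2 (13): +20 → 5 left.
5 remain; put them into Line 17 tier1 at 11.
Total = 18×15 + 17×45 + 13×20 + 11×5 = 1350.

1350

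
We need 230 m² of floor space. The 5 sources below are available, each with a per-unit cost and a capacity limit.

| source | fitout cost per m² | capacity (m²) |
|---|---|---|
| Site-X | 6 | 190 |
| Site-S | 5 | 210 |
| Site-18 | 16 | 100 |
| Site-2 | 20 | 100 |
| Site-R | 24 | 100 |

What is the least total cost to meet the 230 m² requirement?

Use sources in increasing cost order.
Take 210 from Site-S at 5 ; need 20 more.
Take 20 from Site-X at 6 to finish.
Site-18, Site-2, Site-R: unused.
Cost = 210×5 + 20×6 = 1170.

1170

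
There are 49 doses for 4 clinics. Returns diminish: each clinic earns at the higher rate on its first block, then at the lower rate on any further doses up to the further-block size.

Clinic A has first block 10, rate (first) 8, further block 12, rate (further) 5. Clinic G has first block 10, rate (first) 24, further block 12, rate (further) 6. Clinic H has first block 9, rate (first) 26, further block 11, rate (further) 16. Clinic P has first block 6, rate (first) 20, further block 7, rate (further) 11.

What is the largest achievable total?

895

Order all 8 blocks by rate: Clinic H/T1 26 > Clinic G/T1 24 > Clinic P/T1 20 > Clinic H/T2 16 > Clinic P/T2 11 > Clinic A/T1 8 > Clinic G/T2 6 > Clinic A/T2 5.
Clinic H T1 at 26: fill all 9 → 40 left.
Fill Clinic G T1 block (10 at 24) → 30 left.
Fill Clinic P T1 block (6 at 20) → 24 left.
Fill Clinic H T2 block (11 at 16) → 13 left.
Clinic P T2 at 11: fill all 7 → 6 left.
Clinic A T1 at 8: only 6 left, fill 6.
Total = 26×9 + 24×10 + 20×6 + 16×11 + 11×7 + 8×6 = 895.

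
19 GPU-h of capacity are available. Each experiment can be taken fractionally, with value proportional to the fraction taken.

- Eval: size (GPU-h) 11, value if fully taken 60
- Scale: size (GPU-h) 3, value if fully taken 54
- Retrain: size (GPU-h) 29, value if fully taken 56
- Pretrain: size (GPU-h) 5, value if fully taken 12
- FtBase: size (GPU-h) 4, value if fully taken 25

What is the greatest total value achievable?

Sort by value density: Scale 54/3≈18, FtBase 25/4≈6.25, Eval 60/11≈5.45, Pretrain 12/5≈2.4, Retrain 56/29≈1.93.
All 3 GPU-h of Scale fit (value 54) ; 16 remain.
All 4 GPU-h of FtBase fit (value 25) ; 12 remain.
All 11 GPU-h of Eval fit (value 60) ; 1 remain.
Only 1 GPU-h remain; take 1/5 of Pretrain for value 12×1/5 = 2.4.
Total value = 141.4.

141.4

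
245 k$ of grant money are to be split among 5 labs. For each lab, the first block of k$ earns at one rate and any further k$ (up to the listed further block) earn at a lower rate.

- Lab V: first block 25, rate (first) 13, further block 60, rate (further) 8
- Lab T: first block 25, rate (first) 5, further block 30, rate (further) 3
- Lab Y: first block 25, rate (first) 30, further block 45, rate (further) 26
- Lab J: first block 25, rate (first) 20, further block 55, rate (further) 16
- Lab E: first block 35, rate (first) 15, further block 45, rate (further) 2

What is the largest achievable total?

Order all 10 blocks by rate: Lab Y/first 30 > Lab Y/second 26 > Lab J/first 20 > Lab J/second 16 > Lab E/first 15 > Lab V/first 13 > Lab V/second 8 > Lab T/first 5 > Lab T/second 3 > Lab E/second 2.
Fill Lab Y first block (25 at 30) ; 220 left.
Lab Y second at 26: fill all 45 ; 175 left.
Lab J first at 20: fill all 25 ; 150 left.
Lab J second at 16: fill all 55 ; 95 left.
Lab E first at 15: fill all 35 ; 60 left.
Fill Lab V first block (25 at 13) ; 35 left.
Lab V/second: +35 of 60 at 8; pool empty.
Total = 30×25 + 26×45 + 20×25 + 16×55 + 15×35 + 13×25 + 8×35 = 4430.

4430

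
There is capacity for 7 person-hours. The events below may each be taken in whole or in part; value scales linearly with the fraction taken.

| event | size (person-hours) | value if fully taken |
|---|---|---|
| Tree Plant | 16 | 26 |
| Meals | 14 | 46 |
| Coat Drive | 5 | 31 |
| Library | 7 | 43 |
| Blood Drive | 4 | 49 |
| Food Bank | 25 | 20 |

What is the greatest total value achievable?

67.6

Sort by value density: Blood Drive 49/4≈12.2, Coat Drive 31/5≈6.2, Library 43/7≈6.14, Meals 46/14≈3.29, Tree Plant 26/16≈1.62, Food Bank 20/25≈0.8.
All 4 person-hours of Blood Drive fit (value 49) — 3 remain.
Only 3 person-hours remain; take 3/5 of Coat Drive for value 31×3/5 = 18.6.
Total value = 67.6.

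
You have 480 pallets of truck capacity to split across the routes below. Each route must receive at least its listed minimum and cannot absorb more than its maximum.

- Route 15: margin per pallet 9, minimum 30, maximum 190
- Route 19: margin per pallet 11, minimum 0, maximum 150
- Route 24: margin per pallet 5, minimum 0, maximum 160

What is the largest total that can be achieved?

4060

Meeting every minimum uses 30+0+0 = 30 pallets, leaving 450.
Highest margin per pallet first: Route 19 11 > Route 15 9 > Route 24 5.
Route 19: +150 to 150 (cap) ; 300 left.
Route 15: +160 to 190 (cap) ; 140 left.
Only 140 left; Route 24 takes them to reach 140.
Total = 9×190 + 11×150 + 5×140 = 4060.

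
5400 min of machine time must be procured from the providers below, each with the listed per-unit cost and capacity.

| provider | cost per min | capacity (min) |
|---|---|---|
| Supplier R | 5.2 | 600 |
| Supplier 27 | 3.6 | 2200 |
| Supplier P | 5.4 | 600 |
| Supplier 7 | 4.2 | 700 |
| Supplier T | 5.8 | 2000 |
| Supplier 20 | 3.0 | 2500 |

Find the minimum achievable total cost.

Fill from the cheapest provider first.
Supplier 20 (3.0): use full 2500 ; 2900 min to go.
Supplier 27 at 3.6: take all 2200 min ; 700 still needed.
Supplier 7 (4.2): use full 700 ; 0 min to go.
Supplier R, Supplier P, Supplier T: unused.
Cost = 2500×3.0 + 2200×3.6 + 700×4.2 = 18360.

18360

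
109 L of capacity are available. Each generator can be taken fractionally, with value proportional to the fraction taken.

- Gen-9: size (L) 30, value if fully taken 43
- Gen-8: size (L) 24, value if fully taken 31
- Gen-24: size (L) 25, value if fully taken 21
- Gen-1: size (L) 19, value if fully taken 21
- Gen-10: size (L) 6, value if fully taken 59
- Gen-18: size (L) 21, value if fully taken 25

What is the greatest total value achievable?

Best value per unit of size first: Gen-10 59/6≈9.83, Gen-9 43/30≈1.43, Gen-8 31/24≈1.29, Gen-18 25/21≈1.19, Gen-1 21/19≈1.11, Gen-24 21/25≈0.84.
Take all of Gen-10 (6 L, value 59) → 103 L left.
Take all of Gen-9 (30 L, value 43) → 73 L left.
All 24 L of Gen-8 fit (value 31) → 49 remain.
All 21 L of Gen-18 fit (value 25) → 28 remain.
Take all of Gen-1 (19 L, value 21) → 9 L left.
Fill the last 9 L with part of Gen-24: 9/25 of it earns 7.56.
Total value = 186.56.

186.56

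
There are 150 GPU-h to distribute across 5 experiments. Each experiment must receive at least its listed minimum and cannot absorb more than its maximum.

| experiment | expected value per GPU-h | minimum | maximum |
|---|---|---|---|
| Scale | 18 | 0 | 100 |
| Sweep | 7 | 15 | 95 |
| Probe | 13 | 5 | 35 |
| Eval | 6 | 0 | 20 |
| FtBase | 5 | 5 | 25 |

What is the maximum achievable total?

Meeting every minimum uses 0+15+5+0+5 = 25 GPU-h, leaving 125.
Order the experiments by expected value per GPU-h: Scale 18 > Probe 13 > Sweep 7 > Eval 6 > FtBase 5.
Scale: +100 to 100 (cap) → 25 left.
Probe has room for 30 more but only 25 remain, so it gets 30.
Total = 18×100 + 7×15 + 13×30 + 5×5 = 2320.

2320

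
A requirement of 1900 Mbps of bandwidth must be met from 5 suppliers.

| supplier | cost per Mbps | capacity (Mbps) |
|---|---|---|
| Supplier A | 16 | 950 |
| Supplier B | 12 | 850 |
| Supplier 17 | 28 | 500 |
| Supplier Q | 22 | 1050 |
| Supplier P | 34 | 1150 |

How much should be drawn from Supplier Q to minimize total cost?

100

Fill from the cheapest supplier first.
Supplier B (12): use full 850 — 1050 Mbps to go.
Supplier A (16): use full 950 — 100 Mbps to go.
Supplier Q (22): take the remaining 100 — done.
Supplier 17, Supplier P: unused.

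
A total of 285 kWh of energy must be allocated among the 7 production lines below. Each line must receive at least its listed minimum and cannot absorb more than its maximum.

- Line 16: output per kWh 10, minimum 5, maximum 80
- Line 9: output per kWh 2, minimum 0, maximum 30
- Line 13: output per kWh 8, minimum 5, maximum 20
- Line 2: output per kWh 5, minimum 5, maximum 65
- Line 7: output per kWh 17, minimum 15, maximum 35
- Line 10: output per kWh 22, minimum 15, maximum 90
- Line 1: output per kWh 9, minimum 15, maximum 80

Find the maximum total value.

Meeting every minimum uses 5+0+5+5+15+15+15 = 60 kWh, leaving 225.
Rank by output per kWh: Line 10 22 > Line 7 17 > Line 16 10 > Line 1 9 > Line 13 8 > Line 2 5 > Line 9 2.
Give Line 10 75 more to hit its cap of 90 — 150 left.
Line 7 takes 20 more to reach its cap of 35 — 130 left.
Line 16: +75 to 80 (cap) — 55 left.
Line 1 has room for 65 more but only 55 remain, so it gets 70.
Total = 10×80 + 8×5 + 5×5 + 17×35 + 22×90 + 9×70 = 4070.

4070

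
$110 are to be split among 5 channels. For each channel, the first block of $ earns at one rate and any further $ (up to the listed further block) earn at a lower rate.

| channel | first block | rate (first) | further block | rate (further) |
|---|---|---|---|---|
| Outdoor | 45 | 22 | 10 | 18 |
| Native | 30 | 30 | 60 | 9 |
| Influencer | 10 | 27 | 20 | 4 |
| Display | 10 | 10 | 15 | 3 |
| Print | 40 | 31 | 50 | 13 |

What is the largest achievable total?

3070

Treat each block as its own option and order by rate: Print/tier1 31 > Native/tier1 30 > Influencer/tier1 27 > Outdoor/tier1 22 > Outdoor/tier2 18 > Print/tier2 13 > Display/tier1 10 > Native/tier2 9 > Influencer/tier2 4 > Display/tier2 3.
Fill Print tier1 block (40 at 31) — 70 left.
Native tier1 at 30: fill all 30 — 40 left.
Influencer/tier1 (27): +10 — 30 left.
Outdoor/tier1: +30 of 45 at 22; pool empty.
Total = 31×40 + 30×30 + 27×10 + 22×30 = 3070.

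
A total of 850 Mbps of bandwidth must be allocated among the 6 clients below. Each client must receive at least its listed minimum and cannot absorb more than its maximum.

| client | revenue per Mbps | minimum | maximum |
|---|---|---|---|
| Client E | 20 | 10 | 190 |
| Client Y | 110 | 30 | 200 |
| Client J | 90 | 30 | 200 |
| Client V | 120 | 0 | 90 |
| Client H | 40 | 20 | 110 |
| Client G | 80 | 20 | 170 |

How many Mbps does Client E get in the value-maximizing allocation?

Meeting every minimum uses 10+30+30+0+20+20 = 110 Mbps, leaving 740.
Highest revenue per Mbps first: Client V 120 > Client Y 110 > Client J 90 > Client G 80 > Client H 40 > Client E 20.
Give Client V 90 more to hit its cap of 90 → 650 left.
Give Client Y 170 more to hit its cap of 200 → 480 left.
Give Client J 170 more to hit its cap of 200 → 310 left.
Give Client G 150 more to hit its cap of 170 → 160 left.
Client H: +90 to 110 (cap) → 70 left.
Client E: +70 (room for 180) → 80. Pool exhausted.

80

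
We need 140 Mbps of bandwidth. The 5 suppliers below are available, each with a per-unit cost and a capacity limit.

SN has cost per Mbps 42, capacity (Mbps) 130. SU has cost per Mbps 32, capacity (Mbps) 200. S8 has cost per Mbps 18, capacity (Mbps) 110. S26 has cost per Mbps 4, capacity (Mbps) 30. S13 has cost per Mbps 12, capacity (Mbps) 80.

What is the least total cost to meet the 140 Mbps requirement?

1620

Fill from the cheapest supplier first.
S26 (4): use full 30 ; 110 Mbps to go.
S13 (12): use full 80 ; 30 Mbps to go.
Take 30 from S8 at 18 to finish.
SU, SN: unused.
Cost = 30×4 + 80×12 + 30×18 = 1620.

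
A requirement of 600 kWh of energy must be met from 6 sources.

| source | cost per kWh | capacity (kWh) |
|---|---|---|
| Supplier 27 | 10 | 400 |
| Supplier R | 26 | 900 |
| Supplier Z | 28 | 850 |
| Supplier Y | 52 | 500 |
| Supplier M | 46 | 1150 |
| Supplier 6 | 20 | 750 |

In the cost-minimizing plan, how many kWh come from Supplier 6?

200

Fill from the cheapest source first.
Take 400 from Supplier 27 at 10 → need 200 more.
Supplier 6 at 20: take 200 of its 750 → requirement met.
Supplier R, Supplier Z, Supplier M, Supplier Y: unused.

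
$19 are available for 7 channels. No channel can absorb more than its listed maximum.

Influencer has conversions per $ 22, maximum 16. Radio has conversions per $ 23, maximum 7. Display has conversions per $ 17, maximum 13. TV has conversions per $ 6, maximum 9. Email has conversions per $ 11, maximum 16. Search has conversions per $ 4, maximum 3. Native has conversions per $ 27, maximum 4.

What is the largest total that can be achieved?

445

Rank by conversions per $: Native 27 > Radio 23 > Influencer 22 > Display 17 > Email 11 > TV 6 > Search 4.
Native: +4 to 4 (cap) ; 15 left.
Give Radio 7 to hit its cap of 7 ; 8 left.
Only 8 left; Influencer takes them to reach 8.
Total = 22×8 + 23×7 + 27×4 = 445.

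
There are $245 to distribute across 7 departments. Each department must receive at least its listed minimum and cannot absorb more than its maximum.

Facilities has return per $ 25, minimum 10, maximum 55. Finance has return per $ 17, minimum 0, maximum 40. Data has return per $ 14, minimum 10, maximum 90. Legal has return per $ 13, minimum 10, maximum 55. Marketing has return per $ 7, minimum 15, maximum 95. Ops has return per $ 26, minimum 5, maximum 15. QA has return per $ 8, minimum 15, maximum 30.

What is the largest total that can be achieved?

Meeting every minimum uses 10+0+10+10+15+5+15 = 65 $, leaving 180.
Order the departments by return per $: Ops 26 > Facilities 25 > Finance 17 > Data 14 > Legal 13 > QA 8 > Marketing 7.
Ops takes 10 more to reach its cap of 15 ; 170 left.
Facilities takes 45 more to reach its cap of 55 ; 125 left.
Finance: +40 to 40 (cap) ; 85 left.
Give Data 80 more to hit its cap of 90 ; 5 left.
Only 5 left; Legal takes them to reach 15.
Total = 25×55 + 17×40 + 14×90 + 13×15 + 7×15 + 26×15 + 8×15 = 4125.

4125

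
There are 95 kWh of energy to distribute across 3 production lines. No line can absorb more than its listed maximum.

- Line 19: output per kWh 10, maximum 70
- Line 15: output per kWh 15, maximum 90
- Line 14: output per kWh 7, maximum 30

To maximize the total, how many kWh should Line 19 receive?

5

Rank by output per kWh: Line 15 15 > Line 19 10 > Line 14 7.
Give Line 15 90 to hit its cap of 90 ; 5 left.
Line 19: +5 (room for 70) → 5. Pool exhausted.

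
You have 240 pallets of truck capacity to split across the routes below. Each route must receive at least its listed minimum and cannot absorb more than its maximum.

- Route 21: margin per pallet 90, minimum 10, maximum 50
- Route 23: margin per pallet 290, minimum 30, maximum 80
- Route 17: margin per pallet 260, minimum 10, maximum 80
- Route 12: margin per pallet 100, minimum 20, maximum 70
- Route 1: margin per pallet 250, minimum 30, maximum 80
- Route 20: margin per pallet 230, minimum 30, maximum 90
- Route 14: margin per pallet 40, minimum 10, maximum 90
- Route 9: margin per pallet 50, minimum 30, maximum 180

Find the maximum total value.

50200

Meeting every minimum uses 10+30+10+20+30+30+10+30 = 170 pallets, leaving 70.
Rank by margin per pallet: Route 23 290 > Route 17 260 > Route 1 250 > Route 20 230 > Route 12 100 > Route 21 90 > Route 9 50 > Route 14 40.
Route 23: +50 to 80 (cap) → 20 left.
Route 17 has room for 70 more but only 20 remain, so it gets 30.
Total = 90×10 + 290×80 + 260×30 + 100×20 + 250×30 + 230×30 + 40×10 + 50×30 = 50200.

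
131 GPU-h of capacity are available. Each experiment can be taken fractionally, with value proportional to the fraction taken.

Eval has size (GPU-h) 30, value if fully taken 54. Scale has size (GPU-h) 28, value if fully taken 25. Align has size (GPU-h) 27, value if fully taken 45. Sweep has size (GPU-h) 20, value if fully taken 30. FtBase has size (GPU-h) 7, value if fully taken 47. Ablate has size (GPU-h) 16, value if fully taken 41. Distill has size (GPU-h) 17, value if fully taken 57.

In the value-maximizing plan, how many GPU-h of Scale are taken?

Best value per unit of size first: FtBase 47/7≈6.71, Distill 57/17≈3.35, Ablate 41/16≈2.56, Eval 54/30≈1.8, Align 45/27≈1.67, Sweep 30/20≈1.5, Scale 25/28≈0.893.
FtBase: take in full, 7 GPU-h for value 47 ; 124 left.
All 17 GPU-h of Distill fit (value 57) ; 107 remain.
Take all of Ablate (16 GPU-h, value 41) ; 91 GPU-h left.
Take all of Eval (30 GPU-h, value 54) ; 61 GPU-h left.
Take all of Align (27 GPU-h, value 45) ; 34 GPU-h left.
Take all of Sweep (20 GPU-h, value 30) ; 14 GPU-h left.
14 GPU-h left: a 14/28 share of Scale gives 25×14/28 = 12.5.

14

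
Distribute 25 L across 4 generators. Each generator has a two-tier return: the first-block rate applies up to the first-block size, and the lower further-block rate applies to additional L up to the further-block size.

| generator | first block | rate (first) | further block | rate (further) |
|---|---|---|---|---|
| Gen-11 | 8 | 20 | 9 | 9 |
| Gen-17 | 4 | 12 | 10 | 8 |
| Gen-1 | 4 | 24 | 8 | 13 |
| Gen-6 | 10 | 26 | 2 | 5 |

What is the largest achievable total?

Rank every tier by rate: Gen-6/tier1 26 > Gen-1/tier1 24 > Gen-11/tier1 20 > Gen-1/tier2 13 > Gen-17/tier1 12 > Gen-11/tier2 9 > Gen-17/tier2 8 > Gen-6/tier2 5.
Gen-6 tier1 at 26: fill all 10 — 15 left.
Gen-1 tier1 at 24: fill all 4 — 11 left.
Gen-11/tier1 (20): +8 — 3 left.
3 remain; put them into Gen-1 tier2 at 13.
Total = 26×10 + 24×4 + 20×8 + 13×3 = 555.

555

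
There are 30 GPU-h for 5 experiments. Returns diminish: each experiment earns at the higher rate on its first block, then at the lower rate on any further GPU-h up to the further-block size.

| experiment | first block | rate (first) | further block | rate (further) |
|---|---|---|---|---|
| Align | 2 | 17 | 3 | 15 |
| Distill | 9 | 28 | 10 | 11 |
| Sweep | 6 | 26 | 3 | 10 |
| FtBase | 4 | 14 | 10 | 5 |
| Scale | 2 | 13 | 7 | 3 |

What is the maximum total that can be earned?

613

Order all 10 blocks by rate: Distill/first 28 > Sweep/first 26 > Align/first 17 > Align/second 15 > FtBase/first 14 > Scale/first 13 > Distill/second 11 > Sweep/second 10 > FtBase/second 5 > Scale/second 3.
Distill/first (28): +9 ; 21 left.
Fill Sweep first block (6 at 26) ; 15 left.
Align first at 17: fill all 2 ; 13 left.
Fill Align second block (3 at 15) ; 10 left.
Fill FtBase first block (4 at 14) ; 6 left.
Fill Scale first block (2 at 13) ; 4 left.
Distill second at 11: only 4 left, fill 4.
Total = 28×9 + 26×6 + 17×2 + 15×3 + 14×4 + 13×2 + 11×4 = 613.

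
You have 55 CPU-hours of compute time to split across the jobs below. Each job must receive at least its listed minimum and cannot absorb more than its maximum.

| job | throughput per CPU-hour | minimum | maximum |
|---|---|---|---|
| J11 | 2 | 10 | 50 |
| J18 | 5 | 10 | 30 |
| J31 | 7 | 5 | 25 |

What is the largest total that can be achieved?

Meeting every minimum uses 10+10+5 = 25 CPU-hours, leaving 30.
Order the jobs by throughput per CPU-hour: J31 7 > J18 5 > J11 2.
J31: +20 to 25 (cap) → 10 left.
J18 has room for 20 more but only 10 remain, so it gets 20.
Total = 2×10 + 5×20 + 7×25 = 295.

295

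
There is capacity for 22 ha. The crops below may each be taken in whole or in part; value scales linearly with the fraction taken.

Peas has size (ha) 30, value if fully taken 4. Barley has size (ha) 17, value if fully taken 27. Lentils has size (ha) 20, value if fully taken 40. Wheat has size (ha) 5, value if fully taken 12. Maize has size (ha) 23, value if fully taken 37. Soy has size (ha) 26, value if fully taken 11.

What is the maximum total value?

46

Sort by value density: Wheat 12/5≈2.4, Lentils 40/20≈2, Maize 37/23≈1.61, Barley 27/17≈1.59, Soy 11/26≈0.423, Peas 4/30≈0.133.
All 5 ha of Wheat fit (value 12) ; 17 remain.
Fill the last 17 ha with part of Lentils: 17/20 of it earns 34.
Total value = 46.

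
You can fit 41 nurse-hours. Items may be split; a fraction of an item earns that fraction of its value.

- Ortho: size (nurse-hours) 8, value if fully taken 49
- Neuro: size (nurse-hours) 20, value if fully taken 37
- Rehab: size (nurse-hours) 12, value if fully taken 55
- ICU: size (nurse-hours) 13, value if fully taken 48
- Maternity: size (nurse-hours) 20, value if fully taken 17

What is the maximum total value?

166.8

Sort by value density: Ortho 49/8≈6.12, Rehab 55/12≈4.58, ICU 48/13≈3.69, Neuro 37/20≈1.85, Maternity 17/20≈0.85.
Take all of Ortho (8 nurse-hours, value 49) → 33 nurse-hours left.
Rehab: take in full, 12 nurse-hours for value 55 → 21 left.
ICU: take in full, 13 nurse-hours for value 48 → 8 left.
Only 8 nurse-hours remain; take 8/20 of Neuro for value 37×8/20 = 14.8.
Total value = 166.8.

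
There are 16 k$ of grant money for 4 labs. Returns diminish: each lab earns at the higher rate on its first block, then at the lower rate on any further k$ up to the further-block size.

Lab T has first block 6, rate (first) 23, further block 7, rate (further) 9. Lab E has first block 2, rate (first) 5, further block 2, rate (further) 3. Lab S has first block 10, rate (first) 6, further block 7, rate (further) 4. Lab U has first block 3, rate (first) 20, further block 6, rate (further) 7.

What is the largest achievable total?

Order all 8 blocks by rate: Lab T/T1 23 > Lab U/T1 20 > Lab T/T2 9 > Lab U/T2 7 > Lab S/T1 6 > Lab E/T1 5 > Lab S/T2 4 > Lab E/T2 3.
Lab T T1 at 23: fill all 6 ; 10 left.
Lab U T1 at 20: fill all 3 ; 7 left.
Lab T/T2 (9): +7 ; 0 left.
Total = 23×6 + 20×3 + 9×7 = 261.

261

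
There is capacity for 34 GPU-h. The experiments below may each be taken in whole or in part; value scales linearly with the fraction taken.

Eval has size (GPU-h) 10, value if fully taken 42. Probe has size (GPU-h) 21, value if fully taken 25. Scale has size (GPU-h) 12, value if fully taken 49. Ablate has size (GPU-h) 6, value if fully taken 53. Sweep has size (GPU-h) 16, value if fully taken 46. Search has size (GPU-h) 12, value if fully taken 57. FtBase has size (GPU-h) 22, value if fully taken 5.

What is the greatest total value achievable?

176.5

Best value per unit of size first: Ablate 53/6≈8.83, Search 57/12≈4.75, Eval 42/10≈4.2, Scale 49/12≈4.08, Sweep 46/16≈2.88, Probe 25/21≈1.19, FtBase 5/22≈0.227.
Ablate: take in full, 6 GPU-h for value 53 — 28 left.
All 12 GPU-h of Search fit (value 57) — 16 remain.
All 10 GPU-h of Eval fit (value 42) — 6 remain.
Fill the last 6 GPU-h with part of Scale: 6/12 of it earns 24.5.
Total value = 176.5.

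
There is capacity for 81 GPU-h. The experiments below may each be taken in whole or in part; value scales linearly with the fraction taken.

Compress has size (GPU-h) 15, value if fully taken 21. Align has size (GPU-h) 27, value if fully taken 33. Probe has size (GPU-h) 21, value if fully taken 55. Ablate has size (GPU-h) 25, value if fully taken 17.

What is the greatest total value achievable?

Best value per unit of size first: Probe 55/21≈2.62, Compress 21/15≈1.4, Align 33/27≈1.22, Ablate 17/25≈0.68.
All 21 GPU-h of Probe fit (value 55) ; 60 remain.
All 15 GPU-h of Compress fit (value 21) ; 45 remain.
All 27 GPU-h of Align fit (value 33) ; 18 remain.
18 GPU-h left: a 18/25 share of Ablate gives 17×18/25 = 12.24.
Total value = 121.24.

121.24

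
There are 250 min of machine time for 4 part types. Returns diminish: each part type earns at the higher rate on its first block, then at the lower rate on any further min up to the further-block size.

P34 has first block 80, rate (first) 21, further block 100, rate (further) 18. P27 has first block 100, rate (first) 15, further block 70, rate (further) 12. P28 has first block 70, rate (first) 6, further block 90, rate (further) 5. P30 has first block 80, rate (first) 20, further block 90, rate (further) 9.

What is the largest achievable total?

Order all 8 blocks by rate: P34/tier1 21 > P30/tier1 20 > P34/tier2 18 > P27/tier1 15 > P27/tier2 12 > P30/tier2 9 > P28/tier1 6 > P28/tier2 5.
Fill P34 tier1 block (80 at 21) → 170 left.
P30/tier1 (20): +80 → 90 left.
90 remain; put them into P34 tier2 at 18.
Total = 21×80 + 20×80 + 18×90 = 4900.

4900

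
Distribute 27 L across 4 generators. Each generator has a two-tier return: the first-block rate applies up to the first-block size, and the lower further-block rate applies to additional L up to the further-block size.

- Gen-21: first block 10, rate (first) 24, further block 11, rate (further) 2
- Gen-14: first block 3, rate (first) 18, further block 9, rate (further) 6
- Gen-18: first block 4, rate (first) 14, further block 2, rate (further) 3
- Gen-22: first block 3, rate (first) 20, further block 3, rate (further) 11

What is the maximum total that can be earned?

467

Rank every tier by rate: Gen-21/T1 24 > Gen-22/T1 20 > Gen-14/T1 18 > Gen-18/T1 14 > Gen-22/T2 11 > Gen-14/T2 6 > Gen-18/T2 3 > Gen-21/T2 2.
Gen-21 T1 at 24: fill all 10 ; 17 left.
Gen-22/T1 (20): +3 ; 14 left.
Gen-14 T1 at 18: fill all 3 ; 11 left.
Gen-18/T1 (14): +4 ; 7 left.
Gen-22 T2 at 11: fill all 3 ; 4 left.
Gen-14 T2 at 6: only 4 left, fill 4.
Total = 24×10 + 20×3 + 18×3 + 14×4 + 11×3 + 6×4 = 467.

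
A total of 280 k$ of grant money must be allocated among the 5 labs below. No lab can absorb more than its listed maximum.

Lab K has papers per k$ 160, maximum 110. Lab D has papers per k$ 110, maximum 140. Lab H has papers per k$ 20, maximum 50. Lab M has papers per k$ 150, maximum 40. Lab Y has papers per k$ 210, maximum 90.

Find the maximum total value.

46900

Highest papers per k$ first: Lab Y 210 > Lab K 160 > Lab M 150 > Lab D 110 > Lab H 20.
Lab Y takes 90 to reach its cap of 90 — 190 left.
Lab K: +110 to 110 (cap) — 80 left.
Give Lab M 40 to hit its cap of 40 — 40 left.
Lab D: +40 (room for 140) → 40. Pool exhausted.
Total = 160×110 + 110×40 + 150×40 + 210×90 = 46900.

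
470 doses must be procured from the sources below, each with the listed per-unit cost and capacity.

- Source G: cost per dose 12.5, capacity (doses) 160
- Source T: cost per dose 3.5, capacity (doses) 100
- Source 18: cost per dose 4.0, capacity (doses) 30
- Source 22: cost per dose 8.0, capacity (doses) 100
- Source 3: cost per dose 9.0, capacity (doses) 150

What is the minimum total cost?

Fill from the cheapest source first.
Source T (3.5): use full 100 ; 370 doses to go.
Take 30 from Source 18 at 4.0 ; need 340 more.
Take 100 from Source 22 at 8.0 ; need 240 more.
Source 3 (9.0): use full 150 ; 90 doses to go.
Take 90 from Source G at 12.5 to finish.
Cost = 100×3.5 + 30×4.0 + 100×8.0 + 150×9.0 + 90×12.5 = 3745.

3745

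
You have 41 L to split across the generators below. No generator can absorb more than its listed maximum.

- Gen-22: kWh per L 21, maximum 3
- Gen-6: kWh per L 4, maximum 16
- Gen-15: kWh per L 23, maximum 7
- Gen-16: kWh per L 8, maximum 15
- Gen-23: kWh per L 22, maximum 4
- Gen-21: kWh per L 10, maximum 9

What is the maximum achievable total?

Order the generators by kWh per L: Gen-15 23 > Gen-23 22 > Gen-22 21 > Gen-21 10 > Gen-16 8 > Gen-6 4.
Gen-15: +7 to 7 (cap) ; 34 left.
Gen-23 takes 4 to reach its cap of 4 ; 30 left.
Gen-22: +3 to 3 (cap) ; 27 left.
Gen-21 takes 9 to reach its cap of 9 ; 18 left.
Gen-16: +15 to 15 (cap) ; 3 left.
Gen-6 has room for 16 but only 3 remain, so it gets 3.
Total = 21×3 + 4×3 + 23×7 + 8×15 + 22×4 + 10×9 = 534.

534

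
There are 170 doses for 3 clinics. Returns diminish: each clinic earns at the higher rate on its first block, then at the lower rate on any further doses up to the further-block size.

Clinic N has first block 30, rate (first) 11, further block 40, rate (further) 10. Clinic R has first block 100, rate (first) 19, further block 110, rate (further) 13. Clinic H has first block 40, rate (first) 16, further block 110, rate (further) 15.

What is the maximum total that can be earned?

Rank every tier by rate: Clinic R/tier1 19 > Clinic H/tier1 16 > Clinic H/tier2 15 > Clinic R/tier2 13 > Clinic N/tier1 11 > Clinic N/tier2 10.
Clinic R/tier1 (19): +100 — 70 left.
Clinic H/tier1 (16): +40 — 30 left.
Clinic H tier2 at 15: only 30 left, fill 30.
Total = 19×100 + 16×40 + 15×30 = 2990.

2990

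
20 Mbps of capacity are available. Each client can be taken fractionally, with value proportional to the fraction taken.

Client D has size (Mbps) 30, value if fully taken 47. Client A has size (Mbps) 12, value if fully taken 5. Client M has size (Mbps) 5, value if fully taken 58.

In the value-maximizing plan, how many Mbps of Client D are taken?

15

Best value per unit of size first: Client M 58/5≈11.6, Client D 47/30≈1.57, Client A 5/12≈0.417.
Client M: take in full, 5 Mbps for value 58 — 15 left.
15 Mbps left: a 15/30 share of Client D gives 47×15/30 = 23.5.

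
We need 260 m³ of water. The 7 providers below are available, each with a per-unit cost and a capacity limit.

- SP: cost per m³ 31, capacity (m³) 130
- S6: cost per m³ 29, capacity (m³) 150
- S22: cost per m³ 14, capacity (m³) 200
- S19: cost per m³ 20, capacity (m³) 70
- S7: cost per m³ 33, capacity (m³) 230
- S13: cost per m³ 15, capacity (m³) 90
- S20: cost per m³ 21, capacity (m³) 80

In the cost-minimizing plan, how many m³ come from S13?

60

Use providers in increasing cost order.
S22 (14): use full 200 → 60 m³ to go.
Take 60 from S13 at 15 to finish.
S19, S20, S6, SP, S7: unused.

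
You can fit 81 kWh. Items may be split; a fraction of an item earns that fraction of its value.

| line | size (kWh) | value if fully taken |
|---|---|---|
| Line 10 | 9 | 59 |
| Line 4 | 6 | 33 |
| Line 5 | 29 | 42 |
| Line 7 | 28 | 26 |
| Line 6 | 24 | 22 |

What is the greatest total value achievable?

168.25

Sort by value density: Line 10 59/9≈6.56, Line 4 33/6≈5.5, Line 5 42/29≈1.45, Line 7 26/28≈0.929, Line 6 22/24≈0.917.
Take all of Line 10 (9 kWh, value 59) → 72 kWh left.
Line 4: take in full, 6 kWh for value 33 → 66 left.
Take all of Line 5 (29 kWh, value 42) → 37 kWh left.
All 28 kWh of Line 7 fit (value 26) → 9 remain.
9 kWh left: a 9/24 share of Line 6 gives 22×9/24 = 8.25.
Total value = 168.25.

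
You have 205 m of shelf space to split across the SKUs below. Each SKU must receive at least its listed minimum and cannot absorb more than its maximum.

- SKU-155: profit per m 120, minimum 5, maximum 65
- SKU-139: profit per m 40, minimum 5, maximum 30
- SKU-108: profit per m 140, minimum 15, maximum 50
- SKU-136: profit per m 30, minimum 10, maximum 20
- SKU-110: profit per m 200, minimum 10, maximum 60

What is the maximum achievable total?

Meeting every minimum uses 5+5+15+10+10 = 45 m, leaving 160.
Rank by profit per m: SKU-110 200 > SKU-108 140 > SKU-155 120 > SKU-139 40 > SKU-136 30.
SKU-110 takes 50 more to reach its cap of 60 ; 110 left.
SKU-108: +35 to 50 (cap) ; 75 left.
Give SKU-155 60 more to hit its cap of 65 ; 15 left.
SKU-139: +15 (room for 25) → 20. Pool exhausted.
Total = 120×65 + 40×20 + 140×50 + 30×10 + 200×60 = 27900.

27900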